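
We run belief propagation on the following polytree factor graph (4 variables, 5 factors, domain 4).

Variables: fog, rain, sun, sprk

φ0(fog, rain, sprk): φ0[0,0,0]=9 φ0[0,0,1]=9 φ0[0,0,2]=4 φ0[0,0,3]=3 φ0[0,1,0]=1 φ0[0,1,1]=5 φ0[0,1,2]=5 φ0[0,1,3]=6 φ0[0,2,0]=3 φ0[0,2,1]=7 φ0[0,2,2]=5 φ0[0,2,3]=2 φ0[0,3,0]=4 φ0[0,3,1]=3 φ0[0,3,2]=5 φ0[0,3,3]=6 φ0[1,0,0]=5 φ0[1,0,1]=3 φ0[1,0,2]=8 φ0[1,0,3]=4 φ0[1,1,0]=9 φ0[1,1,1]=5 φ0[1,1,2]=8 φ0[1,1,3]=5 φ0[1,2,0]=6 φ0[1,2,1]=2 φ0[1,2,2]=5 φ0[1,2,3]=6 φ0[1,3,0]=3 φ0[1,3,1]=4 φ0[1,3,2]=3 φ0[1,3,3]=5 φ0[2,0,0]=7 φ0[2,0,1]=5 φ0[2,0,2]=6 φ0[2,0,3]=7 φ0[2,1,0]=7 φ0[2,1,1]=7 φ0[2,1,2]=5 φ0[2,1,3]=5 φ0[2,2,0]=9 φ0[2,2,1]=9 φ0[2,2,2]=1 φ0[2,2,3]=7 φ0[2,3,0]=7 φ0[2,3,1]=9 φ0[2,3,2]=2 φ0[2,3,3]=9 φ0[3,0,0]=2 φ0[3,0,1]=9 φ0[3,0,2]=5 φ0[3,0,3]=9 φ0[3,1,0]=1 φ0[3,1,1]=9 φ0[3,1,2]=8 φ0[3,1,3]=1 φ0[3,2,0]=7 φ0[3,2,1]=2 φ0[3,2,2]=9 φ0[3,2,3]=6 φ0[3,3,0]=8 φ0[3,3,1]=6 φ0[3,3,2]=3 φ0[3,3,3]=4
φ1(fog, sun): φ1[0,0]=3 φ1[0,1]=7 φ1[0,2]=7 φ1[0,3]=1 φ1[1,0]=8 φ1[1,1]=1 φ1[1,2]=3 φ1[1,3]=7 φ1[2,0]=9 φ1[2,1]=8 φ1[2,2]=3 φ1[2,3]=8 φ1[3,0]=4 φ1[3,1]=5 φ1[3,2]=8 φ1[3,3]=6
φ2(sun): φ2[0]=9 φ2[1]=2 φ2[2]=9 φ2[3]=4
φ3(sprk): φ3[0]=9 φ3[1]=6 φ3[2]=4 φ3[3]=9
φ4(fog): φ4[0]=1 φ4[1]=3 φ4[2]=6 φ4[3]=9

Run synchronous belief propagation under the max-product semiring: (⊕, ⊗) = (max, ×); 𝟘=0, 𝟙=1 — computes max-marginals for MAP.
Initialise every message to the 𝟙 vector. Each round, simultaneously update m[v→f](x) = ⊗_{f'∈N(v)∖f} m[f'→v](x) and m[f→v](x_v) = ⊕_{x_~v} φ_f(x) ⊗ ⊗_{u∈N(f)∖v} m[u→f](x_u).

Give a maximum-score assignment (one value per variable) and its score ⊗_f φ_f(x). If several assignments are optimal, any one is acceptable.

assignment: (fog=3, rain=0, sun=2, sprk=3); score = 52488

init: all messages = 𝟙 over 4 values
r1 m[φ0→fog] = [9, 9, 9, 9]
r1 m[φ0→rain] = [9, 9, 9, 9]
r1 m[φ0→sprk] = [9, 9, 9, 9]
r1 m[φ1→fog] = [7, 8, 9, 8]
r1 m[φ1→sun] = [9, 8, 8, 8]
r1 m[φ2→sun] = [9, 2, 9, 4]
r1 m[φ3→sprk] = [9, 6, 4, 9]
r1 m[φ4→fog] = [1, 3, 6, 9]
r1 m[fog→φ0] = [1, 1, 1, 1]
r1 m[fog→φ1] = [1, 1, 1, 1]
r1 m[fog→φ4] = [1, 1, 1, 1]
r1 m[rain→φ0] = [1, 1, 1, 1]
r1 m[sun→φ1] = [1, 1, 1, 1]
r1 m[sun→φ2] = [1, 1, 1, 1]
r1 m[sprk→φ0] = [1, 1, 1, 1]
r1 m[sprk→φ3] = [1, 1, 1, 1]
r2 m[φ0→fog] = [9, 9, 9, 9]
r2 m[φ0→rain] = [9, 9, 9, 9]
r2 m[φ0→sprk] = [9, 9, 9, 9]
r2 m[φ1→fog] = [7, 8, 9, 8]
r2 m[φ1→sun] = [9, 8, 8, 8]
r2 m[φ2→sun] = [9, 2, 9, 4]
r2 m[φ3→sprk] = [9, 6, 4, 9]
r2 m[φ4→fog] = [1, 3, 6, 9]
r2 m[fog→φ0] = [7, 24, 54, 72]
r2 m[fog→φ1] = [9, 27, 54, 81]
r2 m[fog→φ4] = [63, 72, 81, 72]
r2 m[rain→φ0] = [1, 1, 1, 1]
r2 m[sun→φ1] = [9, 2, 9, 4]
r2 m[sun→φ2] = [9, 8, 8, 8]
r2 m[sprk→φ0] = [9, 6, 4, 9]
r2 m[sprk→φ3] = [9, 9, 9, 9]
r3 m[φ0→fog] = [81, 81, 81, 81]
r3 m[φ0→rain] = [5832, 3888, 4536, 5184]
r3 m[φ0→sprk] = [576, 648, 648, 648]
r3 m[φ1→fog] = [63, 72, 81, 72]
r3 m[φ1→sun] = [486, 432, 648, 486]
r3 m[φ2→sun] = [9, 2, 9, 4]
r3 m[φ3→sprk] = [9, 6, 4, 9]
r3 m[φ4→fog] = [1, 3, 6, 9]
r3 m[fog→φ0] = [7, 24, 54, 72]
r3 m[fog→φ1] = [9, 27, 54, 81]
r3 m[fog→φ4] = [63, 72, 81, 72]
r3 m[rain→φ0] = [1, 1, 1, 1]
r3 m[sun→φ1] = [9, 2, 9, 4]
r3 m[sun→φ2] = [9, 8, 8, 8]
r3 m[sprk→φ0] = [9, 6, 4, 9]
r3 m[sprk→φ3] = [9, 9, 9, 9]
r4 m[φ0→fog] = [81, 81, 81, 81]
r4 m[φ0→rain] = [5832, 3888, 4536, 5184]
r4 m[φ0→sprk] = [576, 648, 648, 648]
r4 m[φ1→fog] = [63, 72, 81, 72]
r4 m[φ1→sun] = [486, 432, 648, 486]
r4 m[φ2→sun] = [9, 2, 9, 4]
r4 m[φ3→sprk] = [9, 6, 4, 9]
r4 m[φ4→fog] = [1, 3, 6, 9]
r4 m[fog→φ0] = [63, 216, 486, 648]
r4 m[fog→φ1] = [81, 243, 486, 729]
r4 m[fog→φ4] = [5103, 5832, 6561, 5832]
r4 m[rain→φ0] = [1, 1, 1, 1]
r4 m[sun→φ1] = [9, 2, 9, 4]
r4 m[sun→φ2] = [486, 432, 648, 486]
r4 m[sprk→φ0] = [9, 6, 4, 9]
r4 m[sprk→φ3] = [576, 648, 648, 648]
r5 m[φ0→fog] = [81, 81, 81, 81]
r5 m[φ0→rain] = [52488, 34992, 40824, 46656]
r5 m[φ0→sprk] = [5184, 5832, 5832, 5832]
r5 m[φ1→fog] = [63, 72, 81, 72]
r5 m[φ1→sun] = [4374, 3888, 5832, 4374]
r5 m[φ2→sun] = [9, 2, 9, 4]
r5 m[φ3→sprk] = [9, 6, 4, 9]
r5 m[φ4→fog] = [1, 3, 6, 9]
r5 m[fog→φ0] = [63, 216, 486, 648]
r5 m[fog→φ1] = [81, 243, 486, 729]
r5 m[fog→φ4] = [5103, 5832, 6561, 5832]
r5 m[rain→φ0] = [1, 1, 1, 1]
r5 m[sun→φ1] = [9, 2, 9, 4]
r5 m[sun→φ2] = [486, 432, 648, 486]
r5 m[sprk→φ0] = [9, 6, 4, 9]
r5 m[sprk→φ3] = [576, 648, 648, 648]
r6 m[φ0→fog] = [81, 81, 81, 81]
r6 m[φ0→rain] = [52488, 34992, 40824, 46656]
r6 m[φ0→sprk] = [5184, 5832, 5832, 5832]
r6 m[φ1→fog] = [63, 72, 81, 72]
r6 m[φ1→sun] = [4374, 3888, 5832, 4374]
r6 m[φ2→sun] = [9, 2, 9, 4]
r6 m[φ3→sprk] = [9, 6, 4, 9]
r6 m[φ4→fog] = [1, 3, 6, 9]
r6 m[fog→φ0] = [63, 216, 486, 648]
r6 m[fog→φ1] = [81, 243, 486, 729]
r6 m[fog→φ4] = [5103, 5832, 6561, 5832]
r6 m[rain→φ0] = [1, 1, 1, 1]
r6 m[sun→φ1] = [9, 2, 9, 4]
r6 m[sun→φ2] = [4374, 3888, 5832, 4374]
r6 m[sprk→φ0] = [9, 6, 4, 9]
r6 m[sprk→φ3] = [5184, 5832, 5832, 5832]
r7 m[φ0→fog] = [81, 81, 81, 81]
r7 m[φ0→rain] = [52488, 34992, 40824, 46656]
r7 m[φ0→sprk] = [5184, 5832, 5832, 5832]
r7 m[φ1→fog] = [63, 72, 81, 72]
r7 m[φ1→sun] = [4374, 3888, 5832, 4374]
r7 m[φ2→sun] = [9, 2, 9, 4]
r7 m[φ3→sprk] = [9, 6, 4, 9]
r7 m[φ4→fog] = [1, 3, 6, 9]
r7 m[fog→φ0] = [63, 216, 486, 648]
r7 m[fog→φ1] = [81, 243, 486, 729]
r7 m[fog→φ4] = [5103, 5832, 6561, 5832]
r7 m[rain→φ0] = [1, 1, 1, 1]
r7 m[sun→φ1] = [9, 2, 9, 4]
r7 m[sun→φ2] = [4374, 3888, 5832, 4374]
r7 m[sprk→φ0] = [9, 6, 4, 9]
r7 m[sprk→φ3] = [5184, 5832, 5832, 5832]
fixed point reached at round 7
traceback from fog: (fog=3, rain=0, sun=2, sprk=3), score=52488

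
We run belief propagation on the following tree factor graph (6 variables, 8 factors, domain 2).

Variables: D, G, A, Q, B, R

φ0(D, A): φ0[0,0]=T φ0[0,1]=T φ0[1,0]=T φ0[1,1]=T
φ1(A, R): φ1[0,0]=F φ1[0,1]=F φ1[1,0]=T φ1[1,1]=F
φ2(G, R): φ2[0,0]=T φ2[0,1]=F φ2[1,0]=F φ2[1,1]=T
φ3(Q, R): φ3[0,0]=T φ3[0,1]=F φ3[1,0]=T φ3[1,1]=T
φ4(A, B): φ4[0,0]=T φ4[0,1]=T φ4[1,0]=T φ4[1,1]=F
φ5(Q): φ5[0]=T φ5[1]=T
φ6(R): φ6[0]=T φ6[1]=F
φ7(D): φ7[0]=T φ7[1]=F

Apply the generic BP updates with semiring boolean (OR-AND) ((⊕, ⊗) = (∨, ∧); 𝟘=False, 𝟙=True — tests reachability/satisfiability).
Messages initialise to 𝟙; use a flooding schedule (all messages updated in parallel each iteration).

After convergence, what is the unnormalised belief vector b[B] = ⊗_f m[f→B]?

b[B] = [T, F]

init: all messages = 𝟙 over 2 values
r1 m[φ0→D] = [T, T]
r1 m[φ0→A] = [T, T]
r1 m[φ1→A] = [F, T]
r1 m[φ1→R] = [T, F]
r1 m[φ2→G] = [T, T]
r1 m[φ2→R] = [T, T]
r1 m[φ3→Q] = [T, T]
r1 m[φ3→R] = [T, T]
r1 m[φ4→A] = [T, T]
r1 m[φ4→B] = [T, T]
r1 m[φ5→Q] = [T, T]
r1 m[φ6→R] = [T, F]
r1 m[φ7→D] = [T, F]
r1 m[D→φ0] = [T, T]
r1 m[D→φ7] = [T, T]
r1 m[G→φ2] = [T, T]
r1 m[A→φ0] = [T, T]
r1 m[A→φ1] = [T, T]
r1 m[A→φ4] = [T, T]
r1 m[Q→φ3] = [T, T]
r1 m[Q→φ5] = [T, T]
r1 m[B→φ4] = [T, T]
r1 m[R→φ1] = [T, T]
r1 m[R→φ2] = [T, T]
r1 m[R→φ3] = [T, T]
r1 m[R→φ6] = [T, T]
r2 m[φ0→D] = [T, T]
r2 m[φ0→A] = [T, T]
r2 m[φ1→A] = [F, T]
r2 m[φ1→R] = [T, F]
r2 m[φ2→G] = [T, T]
r2 m[φ2→R] = [T, T]
r2 m[φ3→Q] = [T, T]
r2 m[φ3→R] = [T, T]
r2 m[φ4→A] = [T, T]
r2 m[φ4→B] = [T, T]
r2 m[φ5→Q] = [T, T]
r2 m[φ6→R] = [T, F]
r2 m[φ7→D] = [T, F]
r2 m[D→φ0] = [T, F]
r2 m[D→φ7] = [T, T]
r2 m[G→φ2] = [T, T]
r2 m[A→φ0] = [F, T]
r2 m[A→φ1] = [T, T]
r2 m[A→φ4] = [F, T]
r2 m[Q→φ3] = [T, T]
r2 m[Q→φ5] = [T, T]
r2 m[B→φ4] = [T, T]
r2 m[R→φ1] = [T, F]
r2 m[R→φ2] = [T, F]
r2 m[R→φ3] = [T, F]
r2 m[R→φ6] = [T, F]
r3 m[φ0→D] = [T, T]
r3 m[φ0→A] = [T, T]
r3 m[φ1→A] = [F, T]
r3 m[φ1→R] = [T, F]
r3 m[φ2→G] = [T, F]
r3 m[φ2→R] = [T, T]
r3 m[φ3→Q] = [T, T]
r3 m[φ3→R] = [T, T]
r3 m[φ4→A] = [T, T]
r3 m[φ4→B] = [T, F]
r3 m[φ5→Q] = [T, T]
r3 m[φ6→R] = [T, F]
r3 m[φ7→D] = [T, F]
r3 m[D→φ0] = [T, F]
r3 m[D→φ7] = [T, T]
r3 m[G→φ2] = [T, T]
r3 m[A→φ0] = [F, T]
r3 m[A→φ1] = [T, T]
r3 m[A→φ4] = [F, T]
r3 m[Q→φ3] = [T, T]
r3 m[Q→φ5] = [T, T]
r3 m[B→φ4] = [T, T]
r3 m[R→φ1] = [T, F]
r3 m[R→φ2] = [T, F]
r3 m[R→φ3] = [T, F]
r3 m[R→φ6] = [T, F]
r4 m[φ0→D] = [T, T]
r4 m[φ0→A] = [T, T]
r4 m[φ1→A] = [F, T]
r4 m[φ1→R] = [T, F]
r4 m[φ2→G] = [T, F]
r4 m[φ2→R] = [T, T]
r4 m[φ3→Q] = [T, T]
r4 m[φ3→R] = [T, T]
r4 m[φ4→A] = [T, T]
r4 m[φ4→B] = [T, F]
r4 m[φ5→Q] = [T, T]
r4 m[φ6→R] = [T, F]
r4 m[φ7→D] = [T, F]
r4 m[D→φ0] = [T, F]
r4 m[D→φ7] = [T, T]
r4 m[G→φ2] = [T, T]
r4 m[A→φ0] = [F, T]
r4 m[A→φ1] = [T, T]
r4 m[A→φ4] = [F, T]
r4 m[Q→φ3] = [T, T]
r4 m[Q→φ5] = [T, T]
r4 m[B→φ4] = [T, T]
r4 m[R→φ1] = [T, F]
r4 m[R→φ2] = [T, F]
r4 m[R→φ3] = [T, F]
r4 m[R→φ6] = [T, F]
fixed point reached at round 4
b[B] = ⊗ incoming = [T, F]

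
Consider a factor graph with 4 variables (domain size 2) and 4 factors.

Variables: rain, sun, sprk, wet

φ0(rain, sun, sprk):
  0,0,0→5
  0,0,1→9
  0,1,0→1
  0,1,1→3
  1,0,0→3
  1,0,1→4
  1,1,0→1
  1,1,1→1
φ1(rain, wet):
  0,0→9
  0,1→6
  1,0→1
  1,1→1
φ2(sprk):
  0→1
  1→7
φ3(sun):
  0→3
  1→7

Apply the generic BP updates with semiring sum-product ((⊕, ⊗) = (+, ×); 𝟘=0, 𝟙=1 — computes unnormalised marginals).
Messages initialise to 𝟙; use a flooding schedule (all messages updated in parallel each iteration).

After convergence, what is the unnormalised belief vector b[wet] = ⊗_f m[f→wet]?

init: all messages = 𝟙 over 2 values
r1 m[φ0→rain] = [18, 9]
r1 m[φ0→sun] = [21, 6]
r1 m[φ0→sprk] = [10, 17]
r1 m[φ1→rain] = [15, 2]
r1 m[φ1→wet] = [10, 7]
r1 m[φ2→sprk] = [1, 7]
r1 m[φ3→sun] = [3, 7]
r1 m[rain→φ0] = [1, 1]
r1 m[rain→φ1] = [1, 1]
r1 m[sun→φ0] = [1, 1]
r1 m[sun→φ3] = [1, 1]
r1 m[sprk→φ0] = [1, 1]
r1 m[sprk→φ2] = [1, 1]
r1 m[wet→φ1] = [1, 1]
r2 m[φ0→rain] = [18, 9]
r2 m[φ0→sun] = [21, 6]
r2 m[φ0→sprk] = [10, 17]
r2 m[φ1→rain] = [15, 2]
r2 m[φ1→wet] = [10, 7]
r2 m[φ2→sprk] = [1, 7]
r2 m[φ3→sun] = [3, 7]
r2 m[rain→φ0] = [15, 2]
r2 m[rain→φ1] = [18, 9]
r2 m[sun→φ0] = [3, 7]
r2 m[sun→φ3] = [21, 6]
r2 m[sprk→φ0] = [1, 7]
r2 m[sprk→φ2] = [10, 17]
r2 m[wet→φ1] = [1, 1]
r3 m[φ0→rain] = [358, 149]
r3 m[φ0→sun] = [1082, 346]
r3 m[φ0→sprk] = [362, 758]
r3 m[φ1→rain] = [15, 2]
r3 m[φ1→wet] = [171, 117]
r3 m[φ2→sprk] = [1, 7]
r3 m[φ3→sun] = [3, 7]
r3 m[rain→φ0] = [15, 2]
r3 m[rain→φ1] = [18, 9]
r3 m[sun→φ0] = [3, 7]
r3 m[sun→φ3] = [21, 6]
r3 m[sprk→φ0] = [1, 7]
r3 m[sprk→φ2] = [10, 17]
r3 m[wet→φ1] = [1, 1]
r4 m[φ0→rain] = [358, 149]
r4 m[φ0→sun] = [1082, 346]
r4 m[φ0→sprk] = [362, 758]
r4 m[φ1→rain] = [15, 2]
r4 m[φ1→wet] = [171, 117]
r4 m[φ2→sprk] = [1, 7]
r4 m[φ3→sun] = [3, 7]
r4 m[rain→φ0] = [15, 2]
r4 m[rain→φ1] = [358, 149]
r4 m[sun→φ0] = [3, 7]
r4 m[sun→φ3] = [1082, 346]
r4 m[sprk→φ0] = [1, 7]
r4 m[sprk→φ2] = [362, 758]
r4 m[wet→φ1] = [1, 1]
r5 m[φ0→rain] = [358, 149]
r5 m[φ0→sun] = [1082, 346]
r5 m[φ0→sprk] = [362, 758]
r5 m[φ1→rain] = [15, 2]
r5 m[φ1→wet] = [3371, 2297]
r5 m[φ2→sprk] = [1, 7]
r5 m[φ3→sun] = [3, 7]
r5 m[rain→φ0] = [15, 2]
r5 m[rain→φ1] = [358, 149]
r5 m[sun→φ0] = [3, 7]
r5 m[sun→φ3] = [1082, 346]
r5 m[sprk→φ0] = [1, 7]
r5 m[sprk→φ2] = [362, 758]
r5 m[wet→φ1] = [1, 1]
r6 m[φ0→rain] = [358, 149]
r6 m[φ0→sun] = [1082, 346]
r6 m[φ0→sprk] = [362, 758]
r6 m[φ1→rain] = [15, 2]
r6 m[φ1→wet] = [3371, 2297]
r6 m[φ2→sprk] = [1, 7]
r6 m[φ3→sun] = [3, 7]
r6 m[rain→φ0] = [15, 2]
r6 m[rain→φ1] = [358, 149]
r6 m[sun→φ0] = [3, 7]
r6 m[sun→φ3] = [1082, 346]
r6 m[sprk→φ0] = [1, 7]
r6 m[sprk→φ2] = [362, 758]
r6 m[wet→φ1] = [1, 1]
fixed point reached at round 6
b[wet] = ⊗ incoming = [3371, 2297]

b[wet] = [3371, 2297]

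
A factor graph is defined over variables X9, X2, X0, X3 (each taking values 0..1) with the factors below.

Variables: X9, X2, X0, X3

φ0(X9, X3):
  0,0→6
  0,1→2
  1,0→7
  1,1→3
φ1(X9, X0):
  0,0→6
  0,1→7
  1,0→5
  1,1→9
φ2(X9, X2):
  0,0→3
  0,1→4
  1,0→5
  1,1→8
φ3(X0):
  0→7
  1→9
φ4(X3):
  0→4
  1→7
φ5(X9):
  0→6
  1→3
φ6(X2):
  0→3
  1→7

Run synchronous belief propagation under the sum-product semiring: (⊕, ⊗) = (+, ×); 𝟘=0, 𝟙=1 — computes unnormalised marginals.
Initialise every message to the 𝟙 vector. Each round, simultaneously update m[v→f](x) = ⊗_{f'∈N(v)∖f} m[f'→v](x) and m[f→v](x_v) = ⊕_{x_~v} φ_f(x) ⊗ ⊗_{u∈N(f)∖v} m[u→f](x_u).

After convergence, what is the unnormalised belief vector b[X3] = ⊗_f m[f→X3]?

b[X3] = [1251264, 845208]

init: all messages = 𝟙 over 2 values
r1 m[φ0→X9] = [8, 10]
r1 m[φ0→X3] = [13, 5]
r1 m[φ1→X9] = [13, 14]
r1 m[φ1→X0] = [11, 16]
r1 m[φ2→X9] = [7, 13]
r1 m[φ2→X2] = [8, 12]
r1 m[φ3→X0] = [7, 9]
r1 m[φ4→X3] = [4, 7]
r1 m[φ5→X9] = [6, 3]
r1 m[φ6→X2] = [3, 7]
r1 m[X9→φ0] = [1, 1]
r1 m[X9→φ1] = [1, 1]
r1 m[X9→φ2] = [1, 1]
r1 m[X9→φ5] = [1, 1]
r1 m[X2→φ2] = [1, 1]
r1 m[X2→φ6] = [1, 1]
r1 m[X0→φ1] = [1, 1]
r1 m[X0→φ3] = [1, 1]
r1 m[X3→φ0] = [1, 1]
r1 m[X3→φ4] = [1, 1]
r2 m[φ0→X9] = [8, 10]
r2 m[φ0→X3] = [13, 5]
r2 m[φ1→X9] = [13, 14]
r2 m[φ1→X0] = [11, 16]
r2 m[φ2→X9] = [7, 13]
r2 m[φ2→X2] = [8, 12]
r2 m[φ3→X0] = [7, 9]
r2 m[φ4→X3] = [4, 7]
r2 m[φ5→X9] = [6, 3]
r2 m[φ6→X2] = [3, 7]
r2 m[X9→φ0] = [546, 546]
r2 m[X9→φ1] = [336, 390]
r2 m[X9→φ2] = [624, 420]
r2 m[X9→φ5] = [728, 1820]
r2 m[X2→φ2] = [3, 7]
r2 m[X2→φ6] = [8, 12]
r2 m[X0→φ1] = [7, 9]
r2 m[X0→φ3] = [11, 16]
r2 m[X3→φ0] = [4, 7]
r2 m[X3→φ4] = [13, 5]
r3 m[φ0→X9] = [38, 49]
r3 m[φ0→X3] = [7098, 2730]
r3 m[φ1→X9] = [105, 116]
r3 m[φ1→X0] = [3966, 5862]
r3 m[φ2→X9] = [37, 71]
r3 m[φ2→X2] = [3972, 5856]
r3 m[φ3→X0] = [7, 9]
r3 m[φ4→X3] = [4, 7]
r3 m[φ5→X9] = [6, 3]
r3 m[φ6→X2] = [3, 7]
r3 m[X9→φ0] = [546, 546]
r3 m[X9→φ1] = [336, 390]
r3 m[X9→φ2] = [624, 420]
r3 m[X9→φ5] = [728, 1820]
r3 m[X2→φ2] = [3, 7]
r3 m[X2→φ6] = [8, 12]
r3 m[X0→φ1] = [7, 9]
r3 m[X0→φ3] = [11, 16]
r3 m[X3→φ0] = [4, 7]
r3 m[X3→φ4] = [13, 5]
r4 m[φ0→X9] = [38, 49]
r4 m[φ0→X3] = [7098, 2730]
r4 m[φ1→X9] = [105, 116]
r4 m[φ1→X0] = [3966, 5862]
r4 m[φ2→X9] = [37, 71]
r4 m[φ2→X2] = [3972, 5856]
r4 m[φ3→X0] = [7, 9]
r4 m[φ4→X3] = [4, 7]
r4 m[φ5→X9] = [6, 3]
r4 m[φ6→X2] = [3, 7]
r4 m[X9→φ0] = [23310, 24708]
r4 m[X9→φ1] = [8436, 10437]
r4 m[X9→φ2] = [23940, 17052]
r4 m[X9→φ5] = [147630, 403564]
r4 m[X2→φ2] = [3, 7]
r4 m[X2→φ6] = [3972, 5856]
r4 m[X0→φ1] = [7, 9]
r4 m[X0→φ3] = [3966, 5862]
r4 m[X3→φ0] = [4, 7]
r4 m[X3→φ4] = [7098, 2730]
r5 m[φ0→X9] = [38, 49]
r5 m[φ0→X3] = [312816, 120744]
r5 m[φ1→X9] = [105, 116]
r5 m[φ1→X0] = [102801, 152985]
r5 m[φ2→X9] = [37, 71]
r5 m[φ2→X2] = [157080, 232176]
r5 m[φ3→X0] = [7, 9]
r5 m[φ4→X3] = [4, 7]
r5 m[φ5→X9] = [6, 3]
r5 m[φ6→X2] = [3, 7]
r5 m[X9→φ0] = [23310, 24708]
r5 m[X9→φ1] = [8436, 10437]
r5 m[X9→φ2] = [23940, 17052]
r5 m[X9→φ5] = [147630, 403564]
r5 m[X2→φ2] = [3, 7]
r5 m[X2→φ6] = [3972, 5856]
r5 m[X0→φ1] = [7, 9]
r5 m[X0→φ3] = [3966, 5862]
r5 m[X3→φ0] = [4, 7]
r5 m[X3→φ4] = [7098, 2730]
r6 m[φ0→X9] = [38, 49]
r6 m[φ0→X3] = [312816, 120744]
r6 m[φ1→X9] = [105, 116]
r6 m[φ1→X0] = [102801, 152985]
r6 m[φ2→X9] = [37, 71]
r6 m[φ2→X2] = [157080, 232176]
r6 m[φ3→X0] = [7, 9]
r6 m[φ4→X3] = [4, 7]
r6 m[φ5→X9] = [6, 3]
r6 m[φ6→X2] = [3, 7]
r6 m[X9→φ0] = [23310, 24708]
r6 m[X9→φ1] = [8436, 10437]
r6 m[X9→φ2] = [23940, 17052]
r6 m[X9→φ5] = [147630, 403564]
r6 m[X2→φ2] = [3, 7]
r6 m[X2→φ6] = [157080, 232176]
r6 m[X0→φ1] = [7, 9]
r6 m[X0→φ3] = [102801, 152985]
r6 m[X3→φ0] = [4, 7]
r6 m[X3→φ4] = [312816, 120744]
r7 m[φ0→X9] = [38, 49]
r7 m[φ0→X3] = [312816, 120744]
r7 m[φ1→X9] = [105, 116]
r7 m[φ1→X0] = [102801, 152985]
r7 m[φ2→X9] = [37, 71]
r7 m[φ2→X2] = [157080, 232176]
r7 m[φ3→X0] = [7, 9]
r7 m[φ4→X3] = [4, 7]
r7 m[φ5→X9] = [6, 3]
r7 m[φ6→X2] = [3, 7]
r7 m[X9→φ0] = [23310, 24708]
r7 m[X9→φ1] = [8436, 10437]
r7 m[X9→φ2] = [23940, 17052]
r7 m[X9→φ5] = [147630, 403564]
r7 m[X2→φ2] = [3, 7]
r7 m[X2→φ6] = [157080, 232176]
r7 m[X0→φ1] = [7, 9]
r7 m[X0→φ3] = [102801, 152985]
r7 m[X3→φ0] = [4, 7]
r7 m[X3→φ4] = [312816, 120744]
fixed point reached at round 7
b[X3] = ⊗ incoming = [1251264, 845208]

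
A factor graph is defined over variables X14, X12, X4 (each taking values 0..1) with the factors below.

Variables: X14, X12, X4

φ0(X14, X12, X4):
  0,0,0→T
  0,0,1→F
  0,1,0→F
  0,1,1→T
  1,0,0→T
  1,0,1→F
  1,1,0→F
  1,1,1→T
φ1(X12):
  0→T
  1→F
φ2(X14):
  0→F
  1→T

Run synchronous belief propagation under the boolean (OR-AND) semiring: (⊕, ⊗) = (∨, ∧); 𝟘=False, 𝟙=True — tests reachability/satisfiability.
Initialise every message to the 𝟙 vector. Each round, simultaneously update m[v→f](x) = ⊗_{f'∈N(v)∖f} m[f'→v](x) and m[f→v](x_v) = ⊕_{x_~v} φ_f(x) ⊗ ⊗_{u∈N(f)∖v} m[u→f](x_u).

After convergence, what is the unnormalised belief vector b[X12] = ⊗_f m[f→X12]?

b[X12] = [T, F]

init: all messages = 𝟙 over 2 values
r1 m[φ0→X14] = [T, T]
r1 m[φ0→X12] = [T, T]
r1 m[φ0→X4] = [T, T]
r1 m[φ1→X12] = [T, F]
r1 m[φ2→X14] = [F, T]
r1 m[X14→φ0] = [T, T]
r1 m[X14→φ2] = [T, T]
r1 m[X12→φ0] = [T, T]
r1 m[X12→φ1] = [T, T]
r1 m[X4→φ0] = [T, T]
r2 m[φ0→X14] = [T, T]
r2 m[φ0→X12] = [T, T]
r2 m[φ0→X4] = [T, T]
r2 m[φ1→X12] = [T, F]
r2 m[φ2→X14] = [F, T]
r2 m[X14→φ0] = [F, T]
r2 m[X14→φ2] = [T, T]
r2 m[X12→φ0] = [T, F]
r2 m[X12→φ1] = [T, T]
r2 m[X4→φ0] = [T, T]
r3 m[φ0→X14] = [T, T]
r3 m[φ0→X12] = [T, T]
r3 m[φ0→X4] = [T, F]
r3 m[φ1→X12] = [T, F]
r3 m[φ2→X14] = [F, T]
r3 m[X14→φ0] = [F, T]
r3 m[X14→φ2] = [T, T]
r3 m[X12→φ0] = [T, F]
r3 m[X12→φ1] = [T, T]
r3 m[X4→φ0] = [T, T]
r4 m[φ0→X14] = [T, T]
r4 m[φ0→X12] = [T, T]
r4 m[φ0→X4] = [T, F]
r4 m[φ1→X12] = [T, F]
r4 m[φ2→X14] = [F, T]
r4 m[X14→φ0] = [F, T]
r4 m[X14→φ2] = [T, T]
r4 m[X12→φ0] = [T, F]
r4 m[X12→φ1] = [T, T]
r4 m[X4→φ0] = [T, T]
fixed point reached at round 4
b[X12] = ⊗ incoming = [T, F]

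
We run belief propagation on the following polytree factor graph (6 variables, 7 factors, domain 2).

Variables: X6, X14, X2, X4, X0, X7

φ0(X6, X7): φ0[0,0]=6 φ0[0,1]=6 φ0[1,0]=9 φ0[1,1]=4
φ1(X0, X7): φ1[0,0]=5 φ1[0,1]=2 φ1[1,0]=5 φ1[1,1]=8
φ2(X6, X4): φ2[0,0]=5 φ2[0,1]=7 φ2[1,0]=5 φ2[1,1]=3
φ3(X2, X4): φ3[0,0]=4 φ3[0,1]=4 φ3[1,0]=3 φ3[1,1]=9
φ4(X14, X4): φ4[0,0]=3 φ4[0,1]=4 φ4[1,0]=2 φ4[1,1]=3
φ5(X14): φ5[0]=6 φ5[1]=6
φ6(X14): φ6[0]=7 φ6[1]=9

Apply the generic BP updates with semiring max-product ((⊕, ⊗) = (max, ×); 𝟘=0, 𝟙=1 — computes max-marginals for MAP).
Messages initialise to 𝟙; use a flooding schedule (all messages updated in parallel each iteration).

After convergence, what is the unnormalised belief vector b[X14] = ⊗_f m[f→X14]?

b[X14] = [508032, 489888]

init: all messages = 𝟙 over 2 values
r1 m[φ0→X6] = [6, 9]
r1 m[φ0→X7] = [9, 6]
r1 m[φ1→X0] = [5, 8]
r1 m[φ1→X7] = [5, 8]
r1 m[φ2→X6] = [7, 5]
r1 m[φ2→X4] = [5, 7]
r1 m[φ3→X2] = [4, 9]
r1 m[φ3→X4] = [4, 9]
r1 m[φ4→X14] = [4, 3]
r1 m[φ4→X4] = [3, 4]
r1 m[φ5→X14] = [6, 6]
r1 m[φ6→X14] = [7, 9]
r1 m[X6→φ0] = [1, 1]
r1 m[X6→φ2] = [1, 1]
r1 m[X14→φ4] = [1, 1]
r1 m[X14→φ5] = [1, 1]
r1 m[X14→φ6] = [1, 1]
r1 m[X2→φ3] = [1, 1]
r1 m[X4→φ2] = [1, 1]
r1 m[X4→φ3] = [1, 1]
r1 m[X4→φ4] = [1, 1]
r1 m[X0→φ1] = [1, 1]
r1 m[X7→φ0] = [1, 1]
r1 m[X7→φ1] = [1, 1]
r2 m[φ0→X6] = [6, 9]
r2 m[φ0→X7] = [9, 6]
r2 m[φ1→X0] = [5, 8]
r2 m[φ1→X7] = [5, 8]
r2 m[φ2→X6] = [7, 5]
r2 m[φ2→X4] = [5, 7]
r2 m[φ3→X2] = [4, 9]
r2 m[φ3→X4] = [4, 9]
r2 m[φ4→X14] = [4, 3]
r2 m[φ4→X4] = [3, 4]
r2 m[φ5→X14] = [6, 6]
r2 m[φ6→X14] = [7, 9]
r2 m[X6→φ0] = [7, 5]
r2 m[X6→φ2] = [6, 9]
r2 m[X14→φ4] = [42, 54]
r2 m[X14→φ5] = [28, 27]
r2 m[X14→φ6] = [24, 18]
r2 m[X2→φ3] = [1, 1]
r2 m[X4→φ2] = [12, 36]
r2 m[X4→φ3] = [15, 28]
r2 m[X4→φ4] = [20, 63]
r2 m[X0→φ1] = [1, 1]
r2 m[X7→φ0] = [5, 8]
r2 m[X7→φ1] = [9, 6]
r3 m[φ0→X6] = [48, 45]
r3 m[φ0→X7] = [45, 42]
r3 m[φ1→X0] = [45, 48]
r3 m[φ1→X7] = [5, 8]
r3 m[φ2→X6] = [252, 108]
r3 m[φ2→X4] = [45, 42]
r3 m[φ3→X2] = [112, 252]
r3 m[φ3→X4] = [4, 9]
r3 m[φ4→X14] = [252, 189]
r3 m[φ4→X4] = [126, 168]
r3 m[φ5→X14] = [6, 6]
r3 m[φ6→X14] = [7, 9]
r3 m[X6→φ0] = [7, 5]
r3 m[X6→φ2] = [6, 9]
r3 m[X14→φ4] = [42, 54]
r3 m[X14→φ5] = [28, 27]
r3 m[X14→φ6] = [24, 18]
r3 m[X2→φ3] = [1, 1]
r3 m[X4→φ2] = [12, 36]
r3 m[X4→φ3] = [15, 28]
r3 m[X4→φ4] = [20, 63]
r3 m[X0→φ1] = [1, 1]
r3 m[X7→φ0] = [5, 8]
r3 m[X7→φ1] = [9, 6]
r4 m[φ0→X6] = [48, 45]
r4 m[φ0→X7] = [45, 42]
r4 m[φ1→X0] = [45, 48]
r4 m[φ1→X7] = [5, 8]
r4 m[φ2→X6] = [252, 108]
r4 m[φ2→X4] = [45, 42]
r4 m[φ3→X2] = [112, 252]
r4 m[φ3→X4] = [4, 9]
r4 m[φ4→X14] = [252, 189]
r4 m[φ4→X4] = [126, 168]
r4 m[φ5→X14] = [6, 6]
r4 m[φ6→X14] = [7, 9]
r4 m[X6→φ0] = [252, 108]
r4 m[X6→φ2] = [48, 45]
r4 m[X14→φ4] = [42, 54]
r4 m[X14→φ5] = [1764, 1701]
r4 m[X14→φ6] = [1512, 1134]
r4 m[X2→φ3] = [1, 1]
r4 m[X4→φ2] = [504, 1512]
r4 m[X4→φ3] = [5670, 7056]
r4 m[X4→φ4] = [180, 378]
r4 m[X0→φ1] = [1, 1]
r4 m[X7→φ0] = [5, 8]
r4 m[X7→φ1] = [45, 42]
r5 m[φ0→X6] = [48, 45]
r5 m[φ0→X7] = [1512, 1512]
r5 m[φ1→X0] = [225, 336]
r5 m[φ1→X7] = [5, 8]
r5 m[φ2→X6] = [10584, 4536]
r5 m[φ2→X4] = [240, 336]
r5 m[φ3→X2] = [28224, 63504]
r5 m[φ3→X4] = [4, 9]
r5 m[φ4→X14] = [1512, 1134]
r5 m[φ4→X4] = [126, 168]
r5 m[φ5→X14] = [6, 6]
r5 m[φ6→X14] = [7, 9]
r5 m[X6→φ0] = [252, 108]
r5 m[X6→φ2] = [48, 45]
r5 m[X14→φ4] = [42, 54]
r5 m[X14→φ5] = [1764, 1701]
r5 m[X14→φ6] = [1512, 1134]
r5 m[X2→φ3] = [1, 1]
r5 m[X4→φ2] = [504, 1512]
r5 m[X4→φ3] = [5670, 7056]
r5 m[X4→φ4] = [180, 378]
r5 m[X0→φ1] = [1, 1]
r5 m[X7→φ0] = [5, 8]
r5 m[X7→φ1] = [45, 42]
r6 m[φ0→X6] = [48, 45]
r6 m[φ0→X7] = [1512, 1512]
r6 m[φ1→X0] = [225, 336]
r6 m[φ1→X7] = [5, 8]
r6 m[φ2→X6] = [10584, 4536]
r6 m[φ2→X4] = [240, 336]
r6 m[φ3→X2] = [28224, 63504]
r6 m[φ3→X4] = [4, 9]
r6 m[φ4→X14] = [1512, 1134]
r6 m[φ4→X4] = [126, 168]
r6 m[φ5→X14] = [6, 6]
r6 m[φ6→X14] = [7, 9]
r6 m[X6→φ0] = [10584, 4536]
r6 m[X6→φ2] = [48, 45]
r6 m[X14→φ4] = [42, 54]
r6 m[X14→φ5] = [10584, 10206]
r6 m[X14→φ6] = [9072, 6804]
r6 m[X2→φ3] = [1, 1]
r6 m[X4→φ2] = [504, 1512]
r6 m[X4→φ3] = [30240, 56448]
r6 m[X4→φ4] = [960, 3024]
r6 m[X0→φ1] = [1, 1]
r6 m[X7→φ0] = [5, 8]
r6 m[X7→φ1] = [1512, 1512]
r7 m[φ0→X6] = [48, 45]
r7 m[φ0→X7] = [63504, 63504]
r7 m[φ1→X0] = [7560, 12096]
r7 m[φ1→X7] = [5, 8]
r7 m[φ2→X6] = [10584, 4536]
r7 m[φ2→X4] = [240, 336]
r7 m[φ3→X2] = [225792, 508032]
r7 m[φ3→X4] = [4, 9]
r7 m[φ4→X14] = [12096, 9072]
r7 m[φ4→X4] = [126, 168]
r7 m[φ5→X14] = [6, 6]
r7 m[φ6→X14] = [7, 9]
r7 m[X6→φ0] = [10584, 4536]
r7 m[X6→φ2] = [48, 45]
r7 m[X14→φ4] = [42, 54]
r7 m[X14→φ5] = [10584, 10206]
r7 m[X14→φ6] = [9072, 6804]
r7 m[X2→φ3] = [1, 1]
r7 m[X4→φ2] = [504, 1512]
r7 m[X4→φ3] = [30240, 56448]
r7 m[X4→φ4] = [960, 3024]
r7 m[X0→φ1] = [1, 1]
r7 m[X7→φ0] = [5, 8]
r7 m[X7→φ1] = [1512, 1512]
r8 m[φ0→X6] = [48, 45]
r8 m[φ0→X7] = [63504, 63504]
r8 m[φ1→X0] = [7560, 12096]
r8 m[φ1→X7] = [5, 8]
r8 m[φ2→X6] = [10584, 4536]
r8 m[φ2→X4] = [240, 336]
r8 m[φ3→X2] = [225792, 508032]
r8 m[φ3→X4] = [4, 9]
r8 m[φ4→X14] = [12096, 9072]
r8 m[φ4→X4] = [126, 168]
r8 m[φ5→X14] = [6, 6]
r8 m[φ6→X14] = [7, 9]
r8 m[X6→φ0] = [10584, 4536]
r8 m[X6→φ2] = [48, 45]
r8 m[X14→φ4] = [42, 54]
r8 m[X14→φ5] = [84672, 81648]
r8 m[X14→φ6] = [72576, 54432]
r8 m[X2→φ3] = [1, 1]
r8 m[X4→φ2] = [504, 1512]
r8 m[X4→φ3] = [30240, 56448]
r8 m[X4→φ4] = [960, 3024]
r8 m[X0→φ1] = [1, 1]
r8 m[X7→φ0] = [5, 8]
r8 m[X7→φ1] = [63504, 63504]
r9 m[φ0→X6] = [48, 45]
r9 m[φ0→X7] = [63504, 63504]
r9 m[φ1→X0] = [317520, 508032]
r9 m[φ1→X7] = [5, 8]
r9 m[φ2→X6] = [10584, 4536]
r9 m[φ2→X4] = [240, 336]
r9 m[φ3→X2] = [225792, 508032]
r9 m[φ3→X4] = [4, 9]
r9 m[φ4→X14] = [12096, 9072]
r9 m[φ4→X4] = [126, 168]
r9 m[φ5→X14] = [6, 6]
r9 m[φ6→X14] = [7, 9]
r9 m[X6→φ0] = [10584, 4536]
r9 m[X6→φ2] = [48, 45]
r9 m[X14→φ4] = [42, 54]
r9 m[X14→φ5] = [84672, 81648]
r9 m[X14→φ6] = [72576, 54432]
r9 m[X2→φ3] = [1, 1]
r9 m[X4→φ2] = [504, 1512]
r9 m[X4→φ3] = [30240, 56448]
r9 m[X4→φ4] = [960, 3024]
r9 m[X0→φ1] = [1, 1]
r9 m[X7→φ0] = [5, 8]
r9 m[X7→φ1] = [63504, 63504]
r10 m[φ0→X6] = [48, 45]
r10 m[φ0→X7] = [63504, 63504]
r10 m[φ1→X0] = [317520, 508032]
r10 m[φ1→X7] = [5, 8]
r10 m[φ2→X6] = [10584, 4536]
r10 m[φ2→X4] = [240, 336]
r10 m[φ3→X2] = [225792, 508032]
r10 m[φ3→X4] = [4, 9]
r10 m[φ4→X14] = [12096, 9072]
r10 m[φ4→X4] = [126, 168]
r10 m[φ5→X14] = [6, 6]
r10 m[φ6→X14] = [7, 9]
r10 m[X6→φ0] = [10584, 4536]
r10 m[X6→φ2] = [48, 45]
r10 m[X14→φ4] = [42, 54]
r10 m[X14→φ5] = [84672, 81648]
r10 m[X14→φ6] = [72576, 54432]
r10 m[X2→φ3] = [1, 1]
r10 m[X4→φ2] = [504, 1512]
r10 m[X4→φ3] = [30240, 56448]
r10 m[X4→φ4] = [960, 3024]
r10 m[X0→φ1] = [1, 1]
r10 m[X7→φ0] = [5, 8]
r10 m[X7→φ1] = [63504, 63504]
fixed point reached at round 10
b[X14] = ⊗ incoming = [508032, 489888]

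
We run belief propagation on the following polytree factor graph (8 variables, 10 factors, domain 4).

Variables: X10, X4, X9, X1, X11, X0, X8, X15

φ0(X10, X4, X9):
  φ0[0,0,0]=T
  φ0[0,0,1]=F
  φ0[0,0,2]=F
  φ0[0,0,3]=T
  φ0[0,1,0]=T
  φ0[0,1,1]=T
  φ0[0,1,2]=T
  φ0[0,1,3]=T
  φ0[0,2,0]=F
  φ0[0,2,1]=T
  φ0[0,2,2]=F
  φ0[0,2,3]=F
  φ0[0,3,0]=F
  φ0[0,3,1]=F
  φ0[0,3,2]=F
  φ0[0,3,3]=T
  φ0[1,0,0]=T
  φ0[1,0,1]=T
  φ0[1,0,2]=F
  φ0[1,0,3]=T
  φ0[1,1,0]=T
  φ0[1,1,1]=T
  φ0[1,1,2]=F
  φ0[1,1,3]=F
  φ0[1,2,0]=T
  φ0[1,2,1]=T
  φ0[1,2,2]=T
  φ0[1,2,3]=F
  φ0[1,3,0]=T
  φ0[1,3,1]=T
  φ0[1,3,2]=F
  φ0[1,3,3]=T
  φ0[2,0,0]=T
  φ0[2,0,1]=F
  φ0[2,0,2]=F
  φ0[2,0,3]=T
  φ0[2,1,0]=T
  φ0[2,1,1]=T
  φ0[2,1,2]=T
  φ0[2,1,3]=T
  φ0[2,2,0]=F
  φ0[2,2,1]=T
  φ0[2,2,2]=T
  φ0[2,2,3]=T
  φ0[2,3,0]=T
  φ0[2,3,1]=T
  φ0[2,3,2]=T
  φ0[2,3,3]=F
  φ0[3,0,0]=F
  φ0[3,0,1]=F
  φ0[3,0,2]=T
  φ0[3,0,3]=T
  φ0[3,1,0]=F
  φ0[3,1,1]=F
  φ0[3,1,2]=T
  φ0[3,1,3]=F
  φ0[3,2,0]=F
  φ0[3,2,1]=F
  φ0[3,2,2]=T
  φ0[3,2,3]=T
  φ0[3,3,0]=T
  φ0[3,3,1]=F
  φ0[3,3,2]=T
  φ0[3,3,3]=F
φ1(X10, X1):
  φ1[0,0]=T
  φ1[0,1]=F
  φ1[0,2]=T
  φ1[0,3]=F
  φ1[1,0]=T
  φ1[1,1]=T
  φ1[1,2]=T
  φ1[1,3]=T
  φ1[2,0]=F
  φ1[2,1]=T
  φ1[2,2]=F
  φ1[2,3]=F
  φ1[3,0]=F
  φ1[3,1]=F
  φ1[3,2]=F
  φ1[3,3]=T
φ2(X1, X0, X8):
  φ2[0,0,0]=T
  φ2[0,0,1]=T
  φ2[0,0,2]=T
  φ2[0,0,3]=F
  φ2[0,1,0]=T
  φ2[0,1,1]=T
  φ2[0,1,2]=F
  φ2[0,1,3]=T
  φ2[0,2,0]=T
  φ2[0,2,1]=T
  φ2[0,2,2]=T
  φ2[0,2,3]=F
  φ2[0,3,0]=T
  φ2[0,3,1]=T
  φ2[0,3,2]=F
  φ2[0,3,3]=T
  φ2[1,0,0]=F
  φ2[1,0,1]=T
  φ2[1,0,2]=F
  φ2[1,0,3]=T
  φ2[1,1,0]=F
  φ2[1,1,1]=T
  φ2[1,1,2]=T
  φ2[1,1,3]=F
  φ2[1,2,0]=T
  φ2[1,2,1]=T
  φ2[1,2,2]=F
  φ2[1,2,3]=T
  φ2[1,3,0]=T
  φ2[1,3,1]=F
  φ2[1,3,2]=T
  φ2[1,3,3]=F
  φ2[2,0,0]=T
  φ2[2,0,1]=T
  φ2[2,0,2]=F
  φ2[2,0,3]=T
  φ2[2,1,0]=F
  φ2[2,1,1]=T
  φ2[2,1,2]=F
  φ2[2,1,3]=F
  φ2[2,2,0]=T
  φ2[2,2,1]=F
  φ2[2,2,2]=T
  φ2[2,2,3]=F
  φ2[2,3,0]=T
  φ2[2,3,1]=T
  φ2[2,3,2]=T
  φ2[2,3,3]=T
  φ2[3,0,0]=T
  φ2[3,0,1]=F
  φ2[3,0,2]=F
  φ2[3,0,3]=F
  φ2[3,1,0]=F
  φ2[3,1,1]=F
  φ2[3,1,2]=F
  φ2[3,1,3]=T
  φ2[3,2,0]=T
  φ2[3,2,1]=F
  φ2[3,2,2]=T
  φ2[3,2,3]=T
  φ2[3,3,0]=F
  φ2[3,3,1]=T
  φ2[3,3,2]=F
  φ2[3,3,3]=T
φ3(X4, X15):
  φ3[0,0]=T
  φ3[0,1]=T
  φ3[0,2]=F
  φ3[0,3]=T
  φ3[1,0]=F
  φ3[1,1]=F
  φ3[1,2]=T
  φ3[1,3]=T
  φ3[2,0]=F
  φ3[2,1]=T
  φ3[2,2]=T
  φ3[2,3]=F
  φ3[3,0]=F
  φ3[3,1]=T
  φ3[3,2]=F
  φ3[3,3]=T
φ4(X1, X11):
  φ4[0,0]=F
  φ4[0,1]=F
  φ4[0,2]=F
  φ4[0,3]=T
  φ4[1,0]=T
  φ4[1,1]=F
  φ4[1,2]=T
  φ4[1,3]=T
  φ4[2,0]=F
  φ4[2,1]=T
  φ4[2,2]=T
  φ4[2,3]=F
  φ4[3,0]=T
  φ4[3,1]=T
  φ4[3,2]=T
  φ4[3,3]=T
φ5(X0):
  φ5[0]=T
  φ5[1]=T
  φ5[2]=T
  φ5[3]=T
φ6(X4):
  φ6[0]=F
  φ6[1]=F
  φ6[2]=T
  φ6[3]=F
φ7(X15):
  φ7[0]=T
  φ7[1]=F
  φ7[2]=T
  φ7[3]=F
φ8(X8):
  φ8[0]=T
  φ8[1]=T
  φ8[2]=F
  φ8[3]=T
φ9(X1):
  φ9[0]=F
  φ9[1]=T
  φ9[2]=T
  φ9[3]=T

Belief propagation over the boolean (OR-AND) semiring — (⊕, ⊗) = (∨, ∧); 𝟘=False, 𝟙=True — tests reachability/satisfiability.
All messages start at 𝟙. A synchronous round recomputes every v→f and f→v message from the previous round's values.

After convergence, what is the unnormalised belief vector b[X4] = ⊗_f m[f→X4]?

init: all messages = 𝟙 over 4 values
r1 m[φ0→X10] = [T, T, T, T]
r1 m[φ0→X4] = [T, T, T, T]
r1 m[φ0→X9] = [T, T, T, T]
r1 m[φ1→X10] = [T, T, T, T]
r1 m[φ1→X1] = [T, T, T, T]
r1 m[φ2→X1] = [T, T, T, T]
r1 m[φ2→X0] = [T, T, T, T]
r1 m[φ2→X8] = [T, T, T, T]
r1 m[φ3→X4] = [T, T, T, T]
r1 m[φ3→X15] = [T, T, T, T]
r1 m[φ4→X1] = [T, T, T, T]
r1 m[φ4→X11] = [T, T, T, T]
r1 m[φ5→X0] = [T, T, T, T]
r1 m[φ6→X4] = [F, F, T, F]
r1 m[φ7→X15] = [T, F, T, F]
r1 m[φ8→X8] = [T, T, F, T]
r1 m[φ9→X1] = [F, T, T, T]
r1 m[X10→φ0] = [T, T, T, T]
r1 m[X10→φ1] = [T, T, T, T]
r1 m[X4→φ0] = [T, T, T, T]
r1 m[X4→φ3] = [T, T, T, T]
r1 m[X4→φ6] = [T, T, T, T]
r1 m[X9→φ0] = [T, T, T, T]
r1 m[X1→φ1] = [T, T, T, T]
r1 m[X1→φ2] = [T, T, T, T]
r1 m[X1→φ4] = [T, T, T, T]
r1 m[X1→φ9] = [T, T, T, T]
r1 m[X11→φ4] = [T, T, T, T]
r1 m[X0→φ2] = [T, T, T, T]
r1 m[X0→φ5] = [T, T, T, T]
r1 m[X8→φ2] = [T, T, T, T]
r1 m[X8→φ8] = [T, T, T, T]
r1 m[X15→φ3] = [T, T, T, T]
r1 m[X15→φ7] = [T, T, T, T]
r2 m[φ0→X10] = [T, T, T, T]
r2 m[φ0→X4] = [T, T, T, T]
r2 m[φ0→X9] = [T, T, T, T]
r2 m[φ1→X10] = [T, T, T, T]
r2 m[φ1→X1] = [T, T, T, T]
r2 m[φ2→X1] = [T, T, T, T]
r2 m[φ2→X0] = [T, T, T, T]
r2 m[φ2→X8] = [T, T, T, T]
r2 m[φ3→X4] = [T, T, T, T]
r2 m[φ3→X15] = [T, T, T, T]
r2 m[φ4→X1] = [T, T, T, T]
r2 m[φ4→X11] = [T, T, T, T]
r2 m[φ5→X0] = [T, T, T, T]
r2 m[φ6→X4] = [F, F, T, F]
r2 m[φ7→X15] = [T, F, T, F]
r2 m[φ8→X8] = [T, T, F, T]
r2 m[φ9→X1] = [F, T, T, T]
r2 m[X10→φ0] = [T, T, T, T]
r2 m[X10→φ1] = [T, T, T, T]
r2 m[X4→φ0] = [F, F, T, F]
r2 m[X4→φ3] = [F, F, T, F]
r2 m[X4→φ6] = [T, T, T, T]
r2 m[X9→φ0] = [T, T, T, T]
r2 m[X1→φ1] = [F, T, T, T]
r2 m[X1→φ2] = [F, T, T, T]
r2 m[X1→φ4] = [F, T, T, T]
r2 m[X1→φ9] = [T, T, T, T]
r2 m[X11→φ4] = [T, T, T, T]
r2 m[X0→φ2] = [T, T, T, T]
r2 m[X0→φ5] = [T, T, T, T]
r2 m[X8→φ2] = [T, T, F, T]
r2 m[X8→φ8] = [T, T, T, T]
r2 m[X15→φ3] = [T, F, T, F]
r2 m[X15→φ7] = [T, T, T, T]
r3 m[φ0→X10] = [T, T, T, T]
r3 m[φ0→X4] = [T, T, T, T]
r3 m[φ0→X9] = [T, T, T, T]
r3 m[φ1→X10] = [T, T, T, T]
r3 m[φ1→X1] = [T, T, T, T]
r3 m[φ2→X1] = [T, T, T, T]
r3 m[φ2→X0] = [T, T, T, T]
r3 m[φ2→X8] = [T, T, T, T]
r3 m[φ3→X4] = [T, T, T, F]
r3 m[φ3→X15] = [F, T, T, F]
r3 m[φ4→X1] = [T, T, T, T]
r3 m[φ4→X11] = [T, T, T, T]
r3 m[φ5→X0] = [T, T, T, T]
r3 m[φ6→X4] = [F, F, T, F]
r3 m[φ7→X15] = [T, F, T, F]
r3 m[φ8→X8] = [T, T, F, T]
r3 m[φ9→X1] = [F, T, T, T]
r3 m[X10→φ0] = [T, T, T, T]
r3 m[X10→φ1] = [T, T, T, T]
r3 m[X4→φ0] = [F, F, T, F]
r3 m[X4→φ3] = [F, F, T, F]
r3 m[X4→φ6] = [T, T, T, T]
r3 m[X9→φ0] = [T, T, T, T]
r3 m[X1→φ1] = [F, T, T, T]
r3 m[X1→φ2] = [F, T, T, T]
r3 m[X1→φ4] = [F, T, T, T]
r3 m[X1→φ9] = [T, T, T, T]
r3 m[X11→φ4] = [T, T, T, T]
r3 m[X0→φ2] = [T, T, T, T]
r3 m[X0→φ5] = [T, T, T, T]
r3 m[X8→φ2] = [T, T, F, T]
r3 m[X8→φ8] = [T, T, T, T]
r3 m[X15→φ3] = [T, F, T, F]
r3 m[X15→φ7] = [T, T, T, T]
r4 m[φ0→X10] = [T, T, T, T]
r4 m[φ0→X4] = [T, T, T, T]
r4 m[φ0→X9] = [T, T, T, T]
r4 m[φ1→X10] = [T, T, T, T]
r4 m[φ1→X1] = [T, T, T, T]
r4 m[φ2→X1] = [T, T, T, T]
r4 m[φ2→X0] = [T, T, T, T]
r4 m[φ2→X8] = [T, T, T, T]
r4 m[φ3→X4] = [T, T, T, F]
r4 m[φ3→X15] = [F, T, T, F]
r4 m[φ4→X1] = [T, T, T, T]
r4 m[φ4→X11] = [T, T, T, T]
r4 m[φ5→X0] = [T, T, T, T]
r4 m[φ6→X4] = [F, F, T, F]
r4 m[φ7→X15] = [T, F, T, F]
r4 m[φ8→X8] = [T, T, F, T]
r4 m[φ9→X1] = [F, T, T, T]
r4 m[X10→φ0] = [T, T, T, T]
r4 m[X10→φ1] = [T, T, T, T]
r4 m[X4→φ0] = [F, F, T, F]
r4 m[X4→φ3] = [F, F, T, F]
r4 m[X4→φ6] = [T, T, T, F]
r4 m[X9→φ0] = [T, T, T, T]
r4 m[X1→φ1] = [F, T, T, T]
r4 m[X1→φ2] = [F, T, T, T]
r4 m[X1→φ4] = [F, T, T, T]
r4 m[X1→φ9] = [T, T, T, T]
r4 m[X11→φ4] = [T, T, T, T]
r4 m[X0→φ2] = [T, T, T, T]
r4 m[X0→φ5] = [T, T, T, T]
r4 m[X8→φ2] = [T, T, F, T]
r4 m[X8→φ8] = [T, T, T, T]
r4 m[X15→φ3] = [T, F, T, F]
r4 m[X15→φ7] = [F, T, T, F]
r5 m[φ0→X10] = [T, T, T, T]
r5 m[φ0→X4] = [T, T, T, T]
r5 m[φ0→X9] = [T, T, T, T]
r5 m[φ1→X10] = [T, T, T, T]
r5 m[φ1→X1] = [T, T, T, T]
r5 m[φ2→X1] = [T, T, T, T]
r5 m[φ2→X0] = [T, T, T, T]
r5 m[φ2→X8] = [T, T, T, T]
r5 m[φ3→X4] = [T, T, T, F]
r5 m[φ3→X15] = [F, T, T, F]
r5 m[φ4→X1] = [T, T, T, T]
r5 m[φ4→X11] = [T, T, T, T]
r5 m[φ5→X0] = [T, T, T, T]
r5 m[φ6→X4] = [F, F, T, F]
r5 m[φ7→X15] = [T, F, T, F]
r5 m[φ8→X8] = [T, T, F, T]
r5 m[φ9→X1] = [F, T, T, T]
r5 m[X10→φ0] = [T, T, T, T]
r5 m[X10→φ1] = [T, T, T, T]
r5 m[X4→φ0] = [F, F, T, F]
r5 m[X4→φ3] = [F, F, T, F]
r5 m[X4→φ6] = [T, T, T, F]
r5 m[X9→φ0] = [T, T, T, T]
r5 m[X1→φ1] = [F, T, T, T]
r5 m[X1→φ2] = [F, T, T, T]
r5 m[X1→φ4] = [F, T, T, T]
r5 m[X1→φ9] = [T, T, T, T]
r5 m[X11→φ4] = [T, T, T, T]
r5 m[X0→φ2] = [T, T, T, T]
r5 m[X0→φ5] = [T, T, T, T]
r5 m[X8→φ2] = [T, T, F, T]
r5 m[X8→φ8] = [T, T, T, T]
r5 m[X15→φ3] = [T, F, T, F]
r5 m[X15→φ7] = [F, T, T, F]
fixed point reached at round 5
b[X4] = ⊗ incoming = [F, F, T, F]

b[X4] = [F, F, T, F]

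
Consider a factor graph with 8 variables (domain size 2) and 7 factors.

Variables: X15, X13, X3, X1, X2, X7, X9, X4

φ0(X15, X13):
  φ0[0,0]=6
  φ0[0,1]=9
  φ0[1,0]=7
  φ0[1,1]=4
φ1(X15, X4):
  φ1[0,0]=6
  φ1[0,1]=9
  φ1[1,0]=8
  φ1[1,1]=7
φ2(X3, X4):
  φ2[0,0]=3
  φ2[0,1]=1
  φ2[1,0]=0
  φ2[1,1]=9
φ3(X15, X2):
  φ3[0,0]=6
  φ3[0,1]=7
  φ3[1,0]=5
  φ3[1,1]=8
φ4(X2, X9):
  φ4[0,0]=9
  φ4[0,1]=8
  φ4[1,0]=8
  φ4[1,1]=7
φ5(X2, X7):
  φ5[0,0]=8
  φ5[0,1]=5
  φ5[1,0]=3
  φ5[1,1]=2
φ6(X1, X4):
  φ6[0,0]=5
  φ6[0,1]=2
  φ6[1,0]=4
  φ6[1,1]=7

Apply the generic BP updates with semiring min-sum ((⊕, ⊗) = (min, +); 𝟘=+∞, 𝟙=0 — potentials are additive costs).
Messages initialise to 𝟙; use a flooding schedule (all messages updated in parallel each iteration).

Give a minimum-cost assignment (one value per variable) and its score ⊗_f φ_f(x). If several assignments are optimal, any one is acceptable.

init: all messages = 𝟙 over 2 values
r1 m[φ0→X15] = [6, 4]
r1 m[φ0→X13] = [6, 4]
r1 m[φ1→X15] = [6, 7]
r1 m[φ1→X4] = [6, 7]
r1 m[φ2→X3] = [1, 0]
r1 m[φ2→X4] = [0, 1]
r1 m[φ3→X15] = [6, 5]
r1 m[φ3→X2] = [5, 7]
r1 m[φ4→X2] = [8, 7]
r1 m[φ4→X9] = [8, 7]
r1 m[φ5→X2] = [5, 2]
r1 m[φ5→X7] = [3, 2]
r1 m[φ6→X1] = [2, 4]
r1 m[φ6→X4] = [4, 2]
r1 m[X15→φ0] = [0, 0]
r1 m[X15→φ1] = [0, 0]
r1 m[X15→φ3] = [0, 0]
r1 m[X13→φ0] = [0, 0]
r1 m[X3→φ2] = [0, 0]
r1 m[X1→φ6] = [0, 0]
r1 m[X2→φ3] = [0, 0]
r1 m[X2→φ4] = [0, 0]
r1 m[X2→φ5] = [0, 0]
r1 m[X7→φ5] = [0, 0]
r1 m[X9→φ4] = [0, 0]
r1 m[X4→φ1] = [0, 0]
r1 m[X4→φ2] = [0, 0]
r1 m[X4→φ6] = [0, 0]
r2 m[φ0→X15] = [6, 4]
r2 m[φ0→X13] = [6, 4]
r2 m[φ1→X15] = [6, 7]
r2 m[φ1→X4] = [6, 7]
r2 m[φ2→X3] = [1, 0]
r2 m[φ2→X4] = [0, 1]
r2 m[φ3→X15] = [6, 5]
r2 m[φ3→X2] = [5, 7]
r2 m[φ4→X2] = [8, 7]
r2 m[φ4→X9] = [8, 7]
r2 m[φ5→X2] = [5, 2]
r2 m[φ5→X7] = [3, 2]
r2 m[φ6→X1] = [2, 4]
r2 m[φ6→X4] = [4, 2]
r2 m[X15→φ0] = [12, 12]
r2 m[X15→φ1] = [12, 9]
r2 m[X15→φ3] = [12, 11]
r2 m[X13→φ0] = [0, 0]
r2 m[X3→φ2] = [0, 0]
r2 m[X1→φ6] = [0, 0]
r2 m[X2→φ3] = [13, 9]
r2 m[X2→φ4] = [10, 9]
r2 m[X2→φ5] = [13, 14]
r2 m[X7→φ5] = [0, 0]
r2 m[X9→φ4] = [0, 0]
r2 m[X4→φ1] = [4, 3]
r2 m[X4→φ2] = [10, 9]
r2 m[X4→φ6] = [6, 8]
r3 m[φ0→X15] = [6, 4]
r3 m[φ0→X13] = [18, 16]
r3 m[φ1→X15] = [10, 10]
r3 m[φ1→X4] = [17, 16]
r3 m[φ2→X3] = [10, 10]
r3 m[φ2→X4] = [0, 1]
r3 m[φ3→X15] = [16, 17]
r3 m[φ3→X2] = [16, 19]
r3 m[φ4→X2] = [8, 7]
r3 m[φ4→X9] = [17, 16]
r3 m[φ5→X2] = [5, 2]
r3 m[φ5→X7] = [17, 16]
r3 m[φ6→X1] = [10, 10]
r3 m[φ6→X4] = [4, 2]
r3 m[X15→φ0] = [12, 12]
r3 m[X15→φ1] = [12, 9]
r3 m[X15→φ3] = [12, 11]
r3 m[X13→φ0] = [0, 0]
r3 m[X3→φ2] = [0, 0]
r3 m[X1→φ6] = [0, 0]
r3 m[X2→φ3] = [13, 9]
r3 m[X2→φ4] = [10, 9]
r3 m[X2→φ5] = [13, 14]
r3 m[X7→φ5] = [0, 0]
r3 m[X9→φ4] = [0, 0]
r3 m[X4→φ1] = [4, 3]
r3 m[X4→φ2] = [10, 9]
r3 m[X4→φ6] = [6, 8]
r4 m[φ0→X15] = [6, 4]
r4 m[φ0→X13] = [18, 16]
r4 m[φ1→X15] = [10, 10]
r4 m[φ1→X4] = [17, 16]
r4 m[φ2→X3] = [10, 10]
r4 m[φ2→X4] = [0, 1]
r4 m[φ3→X15] = [16, 17]
r4 m[φ3→X2] = [16, 19]
r4 m[φ4→X2] = [8, 7]
r4 m[φ4→X9] = [17, 16]
r4 m[φ5→X2] = [5, 2]
r4 m[φ5→X7] = [17, 16]
r4 m[φ6→X1] = [10, 10]
r4 m[φ6→X4] = [4, 2]
r4 m[X15→φ0] = [26, 27]
r4 m[X15→φ1] = [22, 21]
r4 m[X15→φ3] = [16, 14]
r4 m[X13→φ0] = [0, 0]
r4 m[X3→φ2] = [0, 0]
r4 m[X1→φ6] = [0, 0]
r4 m[X2→φ3] = [13, 9]
r4 m[X2→φ4] = [21, 21]
r4 m[X2→φ5] = [24, 26]
r4 m[X7→φ5] = [0, 0]
r4 m[X9→φ4] = [0, 0]
r4 m[X4→φ1] = [4, 3]
r4 m[X4→φ2] = [21, 18]
r4 m[X4→φ6] = [17, 17]
r5 m[φ0→X15] = [6, 4]
r5 m[φ0→X13] = [32, 31]
r5 m[φ1→X15] = [10, 10]
r5 m[φ1→X4] = [28, 28]
r5 m[φ2→X3] = [19, 21]
r5 m[φ2→X4] = [0, 1]
r5 m[φ3→X15] = [16, 17]
r5 m[φ3→X2] = [19, 22]
r5 m[φ4→X2] = [8, 7]
r5 m[φ4→X9] = [29, 28]
r5 m[φ5→X2] = [5, 2]
r5 m[φ5→X7] = [29, 28]
r5 m[φ6→X1] = [19, 21]
r5 m[φ6→X4] = [4, 2]
r5 m[X15→φ0] = [26, 27]
r5 m[X15→φ1] = [22, 21]
r5 m[X15→φ3] = [16, 14]
r5 m[X13→φ0] = [0, 0]
r5 m[X3→φ2] = [0, 0]
r5 m[X1→φ6] = [0, 0]
r5 m[X2→φ3] = [13, 9]
r5 m[X2→φ4] = [21, 21]
r5 m[X2→φ5] = [24, 26]
r5 m[X7→φ5] = [0, 0]
r5 m[X9→φ4] = [0, 0]
r5 m[X4→φ1] = [4, 3]
r5 m[X4→φ2] = [21, 18]
r5 m[X4→φ6] = [17, 17]
r6 m[φ0→X15] = [6, 4]
r6 m[φ0→X13] = [32, 31]
r6 m[φ1→X15] = [10, 10]
r6 m[φ1→X4] = [28, 28]
r6 m[φ2→X3] = [19, 21]
r6 m[φ2→X4] = [0, 1]
r6 m[φ3→X15] = [16, 17]
r6 m[φ3→X2] = [19, 22]
r6 m[φ4→X2] = [8, 7]
r6 m[φ4→X9] = [29, 28]
r6 m[φ5→X2] = [5, 2]
r6 m[φ5→X7] = [29, 28]
r6 m[φ6→X1] = [19, 21]
r6 m[φ6→X4] = [4, 2]
r6 m[X15→φ0] = [26, 27]
r6 m[X15→φ1] = [22, 21]
r6 m[X15→φ3] = [16, 14]
r6 m[X13→φ0] = [0, 0]
r6 m[X3→φ2] = [0, 0]
r6 m[X1→φ6] = [0, 0]
r6 m[X2→φ3] = [13, 9]
r6 m[X2→φ4] = [24, 24]
r6 m[X2→φ5] = [27, 29]
r6 m[X7→φ5] = [0, 0]
r6 m[X9→φ4] = [0, 0]
r6 m[X4→φ1] = [4, 3]
r6 m[X4→φ2] = [32, 30]
r6 m[X4→φ6] = [28, 29]
r7 m[φ0→X15] = [6, 4]
r7 m[φ0→X13] = [32, 31]
r7 m[φ1→X15] = [10, 10]
r7 m[φ1→X4] = [28, 28]
r7 m[φ2→X3] = [31, 32]
r7 m[φ2→X4] = [0, 1]
r7 m[φ3→X15] = [16, 17]
r7 m[φ3→X2] = [19, 22]
r7 m[φ4→X2] = [8, 7]
r7 m[φ4→X9] = [32, 31]
r7 m[φ5→X2] = [5, 2]
r7 m[φ5→X7] = [32, 31]
r7 m[φ6→X1] = [31, 32]
r7 m[φ6→X4] = [4, 2]
r7 m[X15→φ0] = [26, 27]
r7 m[X15→φ1] = [22, 21]
r7 m[X15→φ3] = [16, 14]
r7 m[X13→φ0] = [0, 0]
r7 m[X3→φ2] = [0, 0]
r7 m[X1→φ6] = [0, 0]
r7 m[X2→φ3] = [13, 9]
r7 m[X2→φ4] = [24, 24]
r7 m[X2→φ5] = [27, 29]
r7 m[X7→φ5] = [0, 0]
r7 m[X9→φ4] = [0, 0]
r7 m[X4→φ1] = [4, 3]
r7 m[X4→φ2] = [32, 30]
r7 m[X4→φ6] = [28, 29]
r8 m[φ0→X15] = [6, 4]
r8 m[φ0→X13] = [32, 31]
r8 m[φ1→X15] = [10, 10]
r8 m[φ1→X4] = [28, 28]
r8 m[φ2→X3] = [31, 32]
r8 m[φ2→X4] = [0, 1]
r8 m[φ3→X15] = [16, 17]
r8 m[φ3→X2] = [19, 22]
r8 m[φ4→X2] = [8, 7]
r8 m[φ4→X9] = [32, 31]
r8 m[φ5→X2] = [5, 2]
r8 m[φ5→X7] = [32, 31]
r8 m[φ6→X1] = [31, 32]
r8 m[φ6→X4] = [4, 2]
r8 m[X15→φ0] = [26, 27]
r8 m[X15→φ1] = [22, 21]
r8 m[X15→φ3] = [16, 14]
r8 m[X13→φ0] = [0, 0]
r8 m[X3→φ2] = [0, 0]
r8 m[X1→φ6] = [0, 0]
r8 m[X2→φ3] = [13, 9]
r8 m[X2→φ4] = [24, 24]
r8 m[X2→φ5] = [27, 29]
r8 m[X7→φ5] = [0, 0]
r8 m[X9→φ4] = [0, 0]
r8 m[X4→φ1] = [4, 3]
r8 m[X4→φ2] = [32, 30]
r8 m[X4→φ6] = [28, 29]
fixed point reached at round 8
traceback from X15: (X15=1, X13=1, X3=0, X1=0, X2=1, X7=1, X9=1, X4=1), score=31

assignment: (X15=1, X13=1, X3=0, X1=0, X2=1, X7=1, X9=1, X4=1); score = 31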